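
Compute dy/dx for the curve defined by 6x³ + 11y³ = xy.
Apply d/dx to both sides, remembering that y depends on x. Each occurrence of y therefore brings in a y' = dy/dx via the chain rule.

With F(x, y) equal to the left-hand side minus the right, differentiate F term by term:
  d/dx[6x^3] = 18x^2
  d/dx[-xy] = -x·y' - y
  d/dx[11y^3] = 33y^2·y'
Adding these up, d/dx[F] = 0 becomes
  (18x^2 - y) + (-x + 33y^2)·y' = 0,
so isolating y',
  dy/dx = -(18x^2 - y)/(-x + 33y^2) = (18x^2 - y)/(x - 33y^2)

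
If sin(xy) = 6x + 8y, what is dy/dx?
Take d/dx of both sides. Since y is implicitly a function of x, the chain rule attaches a y' = dy/dx factor whenever we differentiate through y.

Set F(x, y) = (left side) − (right side), so the curve is F = 0. Differentiating each term of F:
  d/dx[-6x] = -6
  d/dx[-8y] = -8·y'
  d/dx[sin(xy)] = (x·y' + y)·cos(xy)

Collecting, the y'-free part is the partial derivative in x and the y' coefficient is the partial derivative in y:
  ∂F/∂x = y·cos(xy) - 6
  ∂F/∂y = x·cos(xy) - 8

so d/dx[F(x, y(x))] = ∂F/∂x + (∂F/∂y)·y' = 0. Rearranging,
  dy/dx = -(∂F/∂x)/(∂F/∂y) = -(y·cos(xy) - 6)/(x·cos(xy) - 8) = (-y·cos(xy) + 6)/(x·cos(xy) - 8)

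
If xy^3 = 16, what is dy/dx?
Apply d/dx to both sides, remembering that y depends on x. Each occurrence of y therefore brings in a y' = dy/dx via the chain rule.

With F(x, y) equal to the left-hand side minus the right, differentiate F term by term:
  d/dx[xy^3] = 3xy^2·y' + y^3
  d/dx[-16] = 0
Adding these up, d/dx[F] = 0 becomes
  (y^3) + (3xy^2)·y' = 0,
so isolating y',
  dy/dx = -(y^3)/(3xy^2) = -y/(3x)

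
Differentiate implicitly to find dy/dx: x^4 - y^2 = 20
Take d/dx of both sides. Since y is implicitly a function of x, the chain rule attaches a y' = dy/dx factor whenever we differentiate through y.

Set F(x, y) = (left side) − (right side), so the curve is F = 0. Differentiating each term of F:
  d/dx[x^4] = 4x^3
  d/dx[-y^2] = -2y·y'
  d/dx[-20] = 0

Collecting, the y'-free part is the partial derivative in x and the y' coefficient is the partial derivative in y:
  ∂F/∂x = 4x^3
  ∂F/∂y = -2y

so d/dx[F(x, y(x))] = ∂F/∂x + (∂F/∂y)·y' = 0. Rearranging,
  dy/dx = -(∂F/∂x)/(∂F/∂y) = -(4x^3)/(-2y) = 2x^3/y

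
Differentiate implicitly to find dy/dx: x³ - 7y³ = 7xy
Differentiate the relation implicitly: treat y = y(x) and apply the chain rule, so every y-derivative picks up a y' = dy/dx factor.

With everything moved to the left-hand side, differentiate term by term:
  d/dx[x^3] = 3x^2
  d/dx[-7xy] = -7x·y' - 7y
  d/dx[-7y^3] = -21y^2·y'

Separating the contributions that come from x directly and those that come through y:
  without y':      3x^2 - 7y
  multiplying y':  -7x - 21y^2

so (3x^2 - 7y) + (-7x - 21y^2)·y' = 0, and therefore
  dy/dx = -(3x^2 - 7y)/(-7x - 21y^2) = (3x^2/7 - y)/(x + 3y^2)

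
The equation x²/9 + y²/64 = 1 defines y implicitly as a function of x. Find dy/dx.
Differentiate both sides with respect to x, treating y as y(x). By the chain rule, any term containing y contributes a factor of y' = dy/dx when we differentiate it.

Move every term to one side and write the relation as F(x, y) = 0. Term by term,
  d/dx[x^2/9] = 2x/9
  d/dx[y^2/64] = y·y'/32
  d/dx[-1] = 0

The pieces without y' make up ∂F/∂x and the coefficient of y' is ∂F/∂y:
  ∂F/∂x = 2x/9,
  ∂F/∂y = y/32.

Since d/dx[F] = ∂F/∂x + (∂F/∂y)·y' = 0, solve for y':
  (∂F/∂y)·y' = -∂F/∂x
  dy/dx = -(∂F/∂x)/(∂F/∂y) = -(2x/9)/(y/32) = -64x/(9y)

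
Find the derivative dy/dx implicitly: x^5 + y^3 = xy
Apply d/dx to both sides, remembering that y depends on x. Each occurrence of y therefore brings in a y' = dy/dx via the chain rule.

With F(x, y) equal to the left-hand side minus the right, differentiate F term by term:
  d/dx[x^5] = 5x^4
  d/dx[-xy] = -x·y' - y
  d/dx[y^3] = 3y^2·y'
Adding these up, d/dx[F] = 0 becomes
  (5x^4 - y) + (-x + 3y^2)·y' = 0,
so isolating y',
  dy/dx = -(5x^4 - y)/(-x + 3y^2) = (5x^4 - y)/(x - 3y^2)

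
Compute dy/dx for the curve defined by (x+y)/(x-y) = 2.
Take d/dx of both sides. Since y is implicitly a function of x, the chain rule attaches a y' = dy/dx factor whenever we differentiate through y.

Set F(x, y) = (left side) − (right side), so the curve is F = 0. Differentiating each term of F:
  d/dx[(x + y)/(x - y)] = (y' + 1)/(x - y) + (x + y)(y' - 1)/(x - y)^2
  d/dx[-2] = 0

Collecting, the y'-free part is the partial derivative in x and the y' coefficient is the partial derivative in y:
  ∂F/∂x = 1/(x - y) - (x + y)/(x - y)^2
  ∂F/∂y = 1/(x - y) + (x + y)/(x - y)^2

so d/dx[F(x, y(x))] = ∂F/∂x + (∂F/∂y)·y' = 0. Rearranging,
  dy/dx = -(∂F/∂x)/(∂F/∂y) = -(1/(x - y) - (x + y)/(x - y)^2)/(1/(x - y) + (x + y)/(x - y)^2)
        = -(-2y/(x - y)^2)/(2x/(x - y)^2) = y/x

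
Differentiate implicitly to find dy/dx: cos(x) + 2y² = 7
Differentiate the relation implicitly: treat y = y(x) and apply the chain rule, so every y-derivative picks up a y' = dy/dx factor.

With everything moved to the left-hand side, differentiate term by term:
  d/dx[2y^2] = 4y·y'
  d/dx[cos(x)] = -sin(x)
  d/dx[-7] = 0

Separating the contributions that come from x directly and those that come through y:
  without y':      -sin(x)
  multiplying y':  4y

so (-sin(x)) + (4y)·y' = 0, and therefore
  dy/dx = -(-sin(x))/(4y) = sin(x)/(4y)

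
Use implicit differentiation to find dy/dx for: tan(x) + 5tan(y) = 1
Differentiate the relation implicitly: treat y = y(x) and apply the chain rule, so every y-derivative picks up a y' = dy/dx factor.

With everything moved to the left-hand side, differentiate term by term:
  d/dx[tan(x)] = tan(x)^2 + 1
  d/dx[5tan(y)] = 5·y'(tan(y)^2 + 1)
  d/dx[-1] = 0

Separating the contributions that come from x directly and those that come through y:
  without y':      tan(x)^2 + 1
  multiplying y':  5tan(y)^2 + 5

so (tan(x)^2 + 1) + (5tan(y)^2 + 5)·y' = 0, and therefore
  dy/dx = -(tan(x)^2 + 1)/(5tan(y)^2 + 5) = -cos(y)^2/(5cos(x)^2)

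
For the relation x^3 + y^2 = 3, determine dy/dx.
Differentiate both sides with respect to x, treating y as y(x). By the chain rule, any term containing y contributes a factor of y' = dy/dx when we differentiate it.

Move every term to one side and write the relation as F(x, y) = 0. Term by term,
  d/dx[x^3] = 3x^2
  d/dx[y^2] = 2y·y'
  d/dx[-3] = 0

The pieces without y' make up ∂F/∂x and the coefficient of y' is ∂F/∂y:
  ∂F/∂x = 3x^2,
  ∂F/∂y = 2y.

Since d/dx[F] = ∂F/∂x + (∂F/∂y)·y' = 0, solve for y':
  (∂F/∂y)·y' = -∂F/∂x
  dy/dx = -(∂F/∂x)/(∂F/∂y) = -(3x^2)/(2y) = -3x^2/(2y)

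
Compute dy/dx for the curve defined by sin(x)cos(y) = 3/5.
Differentiate the relation implicitly: treat y = y(x) and apply the chain rule, so every y-derivative picks up a y' = dy/dx factor.

With everything moved to the left-hand side, differentiate term by term:
  d/dx[sin(x)·cos(y)] = -y'·sin(x)·sin(y) + cos(x)·cos(y)
  d/dx[-3/5] = 0

Separating the contributions that come from x directly and those that come through y:
  without y':      cos(x)·cos(y)
  multiplying y':  -sin(x)·sin(y)

so (cos(x)·cos(y)) + (-sin(x)·sin(y))·y' = 0, and therefore
  dy/dx = -(cos(x)·cos(y))/(-sin(x)·sin(y)) = 1/(tan(x)·tan(y))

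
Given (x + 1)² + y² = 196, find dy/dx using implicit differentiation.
Apply d/dx to both sides, remembering that y depends on x. Each occurrence of y therefore brings in a y' = dy/dx via the chain rule.

With F(x, y) equal to the left-hand side minus the right, differentiate F term by term:
  d/dx[y^2] = 2y·y'
  d/dx[(x + 1)^2] = 2x + 2
  d/dx[-196] = 0
Adding these up, d/dx[F] = 0 becomes
  (2x + 2) + (2y)·y' = 0,
so isolating y',
  dy/dx = -(2x + 2)/(2y) = (-x - 1)/y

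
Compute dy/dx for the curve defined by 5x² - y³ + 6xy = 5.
Differentiate both sides with respect to x, treating y as y(x). By the chain rule, any term containing y contributes a factor of y' = dy/dx when we differentiate it.

Move every term to one side and write the relation as F(x, y) = 0. Term by term,
  d/dx[5x^2] = 10x
  d/dx[6xy] = 6x·y' + 6y
  d/dx[-y^3] = -3y^2·y'
  d/dx[-5] = 0

The pieces without y' make up ∂F/∂x and the coefficient of y' is ∂F/∂y:
  ∂F/∂x = 10x + 6y,
  ∂F/∂y = 6x - 3y^2.

Since d/dx[F] = ∂F/∂x + (∂F/∂y)·y' = 0, solve for y':
  (∂F/∂y)·y' = -∂F/∂x
  dy/dx = -(∂F/∂x)/(∂F/∂y) = -(10x + 6y)/(6x - 3y^2) = 2(-5x - 3y)/(3(2x - y^2))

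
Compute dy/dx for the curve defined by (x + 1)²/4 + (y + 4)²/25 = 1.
Take d/dx of both sides. Since y is implicitly a function of x, the chain rule attaches a y' = dy/dx factor whenever we differentiate through y.

Set F(x, y) = (left side) − (right side), so the curve is F = 0. Differentiating each term of F:
  d/dx[(x + 1)^2/4] = x/2 + 1/2
  d/dx[(y + 4)^2/25] = 2·y'(y + 4)/25
  d/dx[-1] = 0

Collecting, the y'-free part is the partial derivative in x and the y' coefficient is the partial derivative in y:
  ∂F/∂x = x/2 + 1/2
  ∂F/∂y = 2y/25 + 8/25

so d/dx[F(x, y(x))] = ∂F/∂x + (∂F/∂y)·y' = 0. Rearranging,
  dy/dx = -(∂F/∂x)/(∂F/∂y) = -(x/2 + 1/2)/(2y/25 + 8/25)
        = -((x + 1)/2)/(2(y + 4)/25) = 25(-x - 1)/(4(y + 4))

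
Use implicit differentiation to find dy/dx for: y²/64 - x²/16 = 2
Apply d/dx to both sides, remembering that y depends on x. Each occurrence of y therefore brings in a y' = dy/dx via the chain rule.

With F(x, y) equal to the left-hand side minus the right, differentiate F term by term:
  d/dx[-x^2/16] = -x/8
  d/dx[y^2/64] = y·y'/32
  d/dx[-2] = 0
Adding these up, d/dx[F] = 0 becomes
  (-x/8) + (y/32)·y' = 0,
so isolating y',
  dy/dx = -(-x/8)/(y/32) = 4x/y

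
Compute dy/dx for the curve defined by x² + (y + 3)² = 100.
Differentiate the relation implicitly: treat y = y(x) and apply the chain rule, so every y-derivative picks up a y' = dy/dx factor.

With everything moved to the left-hand side, differentiate term by term:
  d/dx[x^2] = 2x
  d/dx[(y + 3)^2] = 2·y'(y + 3)
  d/dx[-100] = 0

Separating the contributions that come from x directly and those that come through y:
  without y':      2x
  multiplying y':  2y + 6

so (2x) + (2y + 6)·y' = 0, and therefore
  dy/dx = -(2x)/(2y + 6) = -x/(y + 3)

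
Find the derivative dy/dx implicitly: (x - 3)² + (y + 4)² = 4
Differentiate the relation implicitly: treat y = y(x) and apply the chain rule, so every y-derivative picks up a y' = dy/dx factor.

With everything moved to the left-hand side, differentiate term by term:
  d/dx[(x - 3)^2] = 2x - 6
  d/dx[(y + 4)^2] = 2·y'(y + 4)
  d/dx[-4] = 0

Separating the contributions that come from x directly and those that come through y:
  without y':      2x - 6
  multiplying y':  2y + 8

so (2x - 6) + (2y + 8)·y' = 0, and therefore
  dy/dx = -(2x - 6)/(2y + 8) = (3 - x)/(y + 4)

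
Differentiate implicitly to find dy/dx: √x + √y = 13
Differentiate the relation implicitly: treat y = y(x) and apply the chain rule, so every y-derivative picks up a y' = dy/dx factor.

With everything moved to the left-hand side, differentiate term by term:
  d/dx[√(x)] = 1/(2√(x))
  d/dx[√(y)] = y'/(2√(y))
  d/dx[-13] = 0

Separating the contributions that come from x directly and those that come through y:
  without y':      1/(2√(x))
  multiplying y':  1/(2√(y))

so (1/(2√(x))) + (1/(2√(y)))·y' = 0, and therefore
  dy/dx = -(1/(2√(x)))/(1/(2√(y))) = -√(y)/√(x)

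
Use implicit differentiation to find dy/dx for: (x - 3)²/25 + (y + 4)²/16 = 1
Apply d/dx to both sides, remembering that y depends on x. Each occurrence of y therefore brings in a y' = dy/dx via the chain rule.

With F(x, y) equal to the left-hand side minus the right, differentiate F term by term:
  d/dx[(x - 3)^2/25] = 2x/25 - 6/25
  d/dx[(y + 4)^2/16] = y'(y + 4)/8
  d/dx[-1] = 0
Adding these up, d/dx[F] = 0 becomes
  (2x/25 - 6/25) + (y/8 + 1/2)·y' = 0,
so isolating y',
  dy/dx = -(2x/25 - 6/25)/(y/8 + 1/2)
        = -(2(x - 3)/25)/((y + 4)/8) = 16(3 - x)/(25(y + 4))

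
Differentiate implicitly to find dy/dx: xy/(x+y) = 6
Differentiate the relation implicitly: treat y = y(x) and apply the chain rule, so every y-derivative picks up a y' = dy/dx factor.

With everything moved to the left-hand side, differentiate term by term:
  d/dx[xy/(x + y)] = xy(-y' - 1)/(x + y)^2 + x·y'/(x + y) + y/(x + y)
  d/dx[-6] = 0

Separating the contributions that come from x directly and those that come through y:
  without y':      -xy/(x + y)^2 + y/(x + y)
  multiplying y':  -xy/(x + y)^2 + x/(x + y)

so (-xy/(x + y)^2 + y/(x + y)) + (-xy/(x + y)^2 + x/(x + y))·y' = 0, and therefore
  dy/dx = -(-xy/(x + y)^2 + y/(x + y))/(-xy/(x + y)^2 + x/(x + y))
        = -(y^2/(x + y)^2)/(x^2/(x + y)^2) = -y^2/x^2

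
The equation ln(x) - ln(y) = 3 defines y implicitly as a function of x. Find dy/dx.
Apply d/dx to both sides, remembering that y depends on x. Each occurrence of y therefore brings in a y' = dy/dx via the chain rule.

With F(x, y) equal to the left-hand side minus the right, differentiate F term by term:
  d/dx[ln(x)] = 1/x
  d/dx[-ln(y)] = -y'/y
  d/dx[-3] = 0
Adding these up, d/dx[F] = 0 becomes
  (1/x) + (-1/y)·y' = 0,
so isolating y',
  dy/dx = -(1/x)/(-1/y) = y/x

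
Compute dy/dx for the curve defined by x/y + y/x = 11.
Differentiate both sides with respect to x, treating y as y(x). By the chain rule, any term containing y contributes a factor of y' = dy/dx when we differentiate it.

Move every term to one side and write the relation as F(x, y) = 0. Term by term,
  d/dx[x/y] = -x·y'/y^2 + 1/y
  d/dx[y/x] = y'/x - y/x^2
  d/dx[-11] = 0

The pieces without y' make up ∂F/∂x and the coefficient of y' is ∂F/∂y:
  ∂F/∂x = 1/y - y/x^2,
  ∂F/∂y = -x/y^2 + 1/x.

Since d/dx[F] = ∂F/∂x + (∂F/∂y)·y' = 0, solve for y':
  (∂F/∂y)·y' = -∂F/∂x
  dy/dx = -(∂F/∂x)/(∂F/∂y) = -(1/y - y/x^2)/(-x/y^2 + 1/x)
        = -((x - y)(x + y)/(x^2y))/(-(x - y)(x + y)/(xy^2)) = y/x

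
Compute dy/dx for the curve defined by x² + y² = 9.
Apply d/dx to both sides, remembering that y depends on x. Each occurrence of y therefore brings in a y' = dy/dx via the chain rule.

With F(x, y) equal to the left-hand side minus the right, differentiate F term by term:
  d/dx[x^2] = 2x
  d/dx[y^2] = 2y·y'
  d/dx[-9] = 0
Adding these up, d/dx[F] = 0 becomes
  (2x) + (2y)·y' = 0,
so isolating y',
  dy/dx = -(2x)/(2y) = -x/y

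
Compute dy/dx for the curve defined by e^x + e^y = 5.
Take d/dx of both sides. Since y is implicitly a function of x, the chain rule attaches a y' = dy/dx factor whenever we differentiate through y.

Set F(x, y) = (left side) − (right side), so the curve is F = 0. Differentiating each term of F:
  d/dx[e^(x)] = e^(x)
  d/dx[e^(y)] = y'·e^(y)
  d/dx[-5] = 0

Collecting, the y'-free part is the partial derivative in x and the y' coefficient is the partial derivative in y:
  ∂F/∂x = e^(x)
  ∂F/∂y = e^(y)

so d/dx[F(x, y(x))] = ∂F/∂x + (∂F/∂y)·y' = 0. Rearranging,
  dy/dx = -(∂F/∂x)/(∂F/∂y) = -(e^(x))/(e^(y)) = -e^(x - y)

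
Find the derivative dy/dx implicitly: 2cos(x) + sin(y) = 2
Differentiate both sides with respect to x, treating y as y(x). By the chain rule, any term containing y contributes a factor of y' = dy/dx when we differentiate it.

Move every term to one side and write the relation as F(x, y) = 0. Term by term,
  d/dx[sin(y)] = y'·cos(y)
  d/dx[2cos(x)] = -2sin(x)
  d/dx[-2] = 0

The pieces without y' make up ∂F/∂x and the coefficient of y' is ∂F/∂y:
  ∂F/∂x = -2sin(x),
  ∂F/∂y = cos(y).

Since d/dx[F] = ∂F/∂x + (∂F/∂y)·y' = 0, solve for y':
  (∂F/∂y)·y' = -∂F/∂x
  dy/dx = -(∂F/∂x)/(∂F/∂y) = -(-2sin(x))/(cos(y)) = 2sin(x)/cos(y)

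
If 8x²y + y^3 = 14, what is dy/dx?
Apply d/dx to both sides, remembering that y depends on x. Each occurrence of y therefore brings in a y' = dy/dx via the chain rule.

With F(x, y) equal to the left-hand side minus the right, differentiate F term by term:
  d/dx[8x^2y] = 8x^2·y' + 16xy
  d/dx[y^3] = 3y^2·y'
  d/dx[-14] = 0
Adding these up, d/dx[F] = 0 becomes
  (16xy) + (8x^2 + 3y^2)·y' = 0,
so isolating y',
  dy/dx = -(16xy)/(8x^2 + 3y^2) = -16xy/(8x^2 + 3y^2)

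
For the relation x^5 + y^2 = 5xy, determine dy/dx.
Differentiate the relation implicitly: treat y = y(x) and apply the chain rule, so every y-derivative picks up a y' = dy/dx factor.

With everything moved to the left-hand side, differentiate term by term:
  d/dx[x^5] = 5x^4
  d/dx[-5xy] = -5x·y' - 5y
  d/dx[y^2] = 2y·y'

Separating the contributions that come from x directly and those that come through y:
  without y':      5x^4 - 5y
  multiplying y':  -5x + 2y

so (5x^4 - 5y) + (-5x + 2y)·y' = 0, and therefore
  dy/dx = -(5x^4 - 5y)/(-5x + 2y) = 5(x^4 - y)/(5x - 2y)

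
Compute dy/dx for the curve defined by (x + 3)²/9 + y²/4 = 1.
Apply d/dx to both sides, remembering that y depends on x. Each occurrence of y therefore brings in a y' = dy/dx via the chain rule.

With F(x, y) equal to the left-hand side minus the right, differentiate F term by term:
  d/dx[y^2/4] = y·y'/2
  d/dx[(x + 3)^2/9] = 2x/9 + 2/3
  d/dx[-1] = 0
Adding these up, d/dx[F] = 0 becomes
  (2x/9 + 2/3) + (y/2)·y' = 0,
so isolating y',
  dy/dx = -(2x/9 + 2/3)/(y/2)
        = -(2(x + 3)/9)/(y/2) = 4(-x - 3)/(9y)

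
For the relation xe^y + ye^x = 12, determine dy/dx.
Differentiate both sides with respect to x, treating y as y(x). By the chain rule, any term containing y contributes a factor of y' = dy/dx when we differentiate it.

Move every term to one side and write the relation as F(x, y) = 0. Term by term,
  d/dx[x·e^(y)] = x·y'·e^(y) + e^(y)
  d/dx[y·e^(x)] = y·e^(x) + y'·e^(x)
  d/dx[-12] = 0

The pieces without y' make up ∂F/∂x and the coefficient of y' is ∂F/∂y:
  ∂F/∂x = y·e^(x) + e^(y),
  ∂F/∂y = x·e^(y) + e^(x).

Since d/dx[F] = ∂F/∂x + (∂F/∂y)·y' = 0, solve for y':
  (∂F/∂y)·y' = -∂F/∂x
  dy/dx = -(∂F/∂x)/(∂F/∂y) = -(y·e^(x) + e^(y))/(x·e^(y) + e^(x)) = (-y·e^(x) - e^(y))/(x·e^(y) + e^(x))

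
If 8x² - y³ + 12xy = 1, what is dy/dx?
Take d/dx of both sides. Since y is implicitly a function of x, the chain rule attaches a y' = dy/dx factor whenever we differentiate through y.

Set F(x, y) = (left side) − (right side), so the curve is F = 0. Differentiating each term of F:
  d/dx[8x^2] = 16x
  d/dx[12xy] = 12x·y' + 12y
  d/dx[-y^3] = -3y^2·y'
  d/dx[-1] = 0

Collecting, the y'-free part is the partial derivative in x and the y' coefficient is the partial derivative in y:
  ∂F/∂x = 16x + 12y
  ∂F/∂y = 12x - 3y^2

so d/dx[F(x, y(x))] = ∂F/∂x + (∂F/∂y)·y' = 0. Rearranging,
  dy/dx = -(∂F/∂x)/(∂F/∂y) = -(16x + 12y)/(12x - 3y^2) = 4(-4x - 3y)/(3(4x - y^2))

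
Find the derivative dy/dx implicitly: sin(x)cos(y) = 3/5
Take d/dx of both sides. Since y is implicitly a function of x, the chain rule attaches a y' = dy/dx factor whenever we differentiate through y.

Set F(x, y) = (left side) − (right side), so the curve is F = 0. Differentiating each term of F:
  d/dx[sin(x)·cos(y)] = -y'·sin(x)·sin(y) + cos(x)·cos(y)
  d/dx[-3/5] = 0

Collecting, the y'-free part is the partial derivative in x and the y' coefficient is the partial derivative in y:
  ∂F/∂x = cos(x)·cos(y)
  ∂F/∂y = -sin(x)·sin(y)

so d/dx[F(x, y(x))] = ∂F/∂x + (∂F/∂y)·y' = 0. Rearranging,
  dy/dx = -(∂F/∂x)/(∂F/∂y) = -(cos(x)·cos(y))/(-sin(x)·sin(y)) = 1/(tan(x)·tan(y))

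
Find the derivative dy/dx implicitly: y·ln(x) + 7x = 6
Apply d/dx to both sides, remembering that y depends on x. Each occurrence of y therefore brings in a y' = dy/dx via the chain rule.

With F(x, y) equal to the left-hand side minus the right, differentiate F term by term:
  d/dx[7x] = 7
  d/dx[y·ln(x)] = y'·ln(x) + y/x
  d/dx[-6] = 0
Adding these up, d/dx[F] = 0 becomes
  (7 + y/x) + (ln(x))·y' = 0,
so isolating y',
  dy/dx = -(7 + y/x)/(ln(x))
        = -((7x + y)/x)/(ln(x)) = (-7x - y)/(x·ln(x))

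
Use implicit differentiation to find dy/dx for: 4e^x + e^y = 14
Take d/dx of both sides. Since y is implicitly a function of x, the chain rule attaches a y' = dy/dx factor whenever we differentiate through y.

Set F(x, y) = (left side) − (right side), so the curve is F = 0. Differentiating each term of F:
  d/dx[4e^(x)] = 4e^(x)
  d/dx[e^(y)] = y'·e^(y)
  d/dx[-14] = 0

Collecting, the y'-free part is the partial derivative in x and the y' coefficient is the partial derivative in y:
  ∂F/∂x = 4e^(x)
  ∂F/∂y = e^(y)

so d/dx[F(x, y(x))] = ∂F/∂x + (∂F/∂y)·y' = 0. Rearranging,
  dy/dx = -(∂F/∂x)/(∂F/∂y) = -(4e^(x))/(e^(y)) = -4e^(x - y)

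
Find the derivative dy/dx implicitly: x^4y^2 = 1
Take d/dx of both sides. Since y is implicitly a function of x, the chain rule attaches a y' = dy/dx factor whenever we differentiate through y.

Set F(x, y) = (left side) − (right side), so the curve is F = 0. Differentiating each term of F:
  d/dx[x^4y^2] = 2x^4y·y' + 4x^3y^2
  d/dx[-1] = 0

Collecting, the y'-free part is the partial derivative in x and the y' coefficient is the partial derivative in y:
  ∂F/∂x = 4x^3y^2
  ∂F/∂y = 2x^4y

so d/dx[F(x, y(x))] = ∂F/∂x + (∂F/∂y)·y' = 0. Rearranging,
  dy/dx = -(∂F/∂x)/(∂F/∂y) = -(4x^3y^2)/(2x^4y) = -2y/x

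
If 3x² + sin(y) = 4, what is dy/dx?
Differentiate both sides with respect to x, treating y as y(x). By the chain rule, any term containing y contributes a factor of y' = dy/dx when we differentiate it.

Move every term to one side and write the relation as F(x, y) = 0. Term by term,
  d/dx[3x^2] = 6x
  d/dx[sin(y)] = y'·cos(y)
  d/dx[-4] = 0

The pieces without y' make up ∂F/∂x and the coefficient of y' is ∂F/∂y:
  ∂F/∂x = 6x,
  ∂F/∂y = cos(y).

Since d/dx[F] = ∂F/∂x + (∂F/∂y)·y' = 0, solve for y':
  (∂F/∂y)·y' = -∂F/∂x
  dy/dx = -(∂F/∂x)/(∂F/∂y) = -(6x)/(cos(y)) = -6x/cos(y)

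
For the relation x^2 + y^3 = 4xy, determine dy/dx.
Differentiate both sides with respect to x, treating y as y(x). By the chain rule, any term containing y contributes a factor of y' = dy/dx when we differentiate it.

Move every term to one side and write the relation as F(x, y) = 0. Term by term,
  d/dx[x^2] = 2x
  d/dx[-4xy] = -4x·y' - 4y
  d/dx[y^3] = 3y^2·y'

The pieces without y' make up ∂F/∂x and the coefficient of y' is ∂F/∂y:
  ∂F/∂x = 2x - 4y,
  ∂F/∂y = -4x + 3y^2.

Since d/dx[F] = ∂F/∂x + (∂F/∂y)·y' = 0, solve for y':
  (∂F/∂y)·y' = -∂F/∂x
  dy/dx = -(∂F/∂x)/(∂F/∂y) = -(2x - 4y)/(-4x + 3y^2) = 2(x - 2y)/(4x - 3y^2)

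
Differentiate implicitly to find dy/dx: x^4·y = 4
Differentiate both sides with respect to x, treating y as y(x). By the chain rule, any term containing y contributes a factor of y' = dy/dx when we differentiate it.

Move every term to one side and write the relation as F(x, y) = 0. Term by term,
  d/dx[x^4y] = x^4·y' + 4x^3y
  d/dx[-4] = 0

The pieces without y' make up ∂F/∂x and the coefficient of y' is ∂F/∂y:
  ∂F/∂x = 4x^3y,
  ∂F/∂y = x^4.

Since d/dx[F] = ∂F/∂x + (∂F/∂y)·y' = 0, solve for y':
  (∂F/∂y)·y' = -∂F/∂x
  dy/dx = -(∂F/∂x)/(∂F/∂y) = -(4x^3y)/(x^4) = -4y/x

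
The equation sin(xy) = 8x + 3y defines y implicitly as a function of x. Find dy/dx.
Apply d/dx to both sides, remembering that y depends on x. Each occurrence of y therefore brings in a y' = dy/dx via the chain rule.

With F(x, y) equal to the left-hand side minus the right, differentiate F term by term:
  d/dx[-8x] = -8
  d/dx[-3y] = -3·y'
  d/dx[sin(xy)] = (x·y' + y)·cos(xy)
Adding these up, d/dx[F] = 0 becomes
  (y·cos(xy) - 8) + (x·cos(xy) - 3)·y' = 0,
so isolating y',
  dy/dx = -(y·cos(xy) - 8)/(x·cos(xy) - 3) = (-y·cos(xy) + 8)/(x·cos(xy) - 3)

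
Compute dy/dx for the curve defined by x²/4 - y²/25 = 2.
Differentiate the relation implicitly: treat y = y(x) and apply the chain rule, so every y-derivative picks up a y' = dy/dx factor.

With everything moved to the left-hand side, differentiate term by term:
  d/dx[x^2/4] = x/2
  d/dx[-y^2/25] = -2y·y'/25
  d/dx[-2] = 0

Separating the contributions that come from x directly and those that come through y:
  without y':      x/2
  multiplying y':  -2y/25

so (x/2) + (-2y/25)·y' = 0, and therefore
  dy/dx = -(x/2)/(-2y/25) = 25x/(4y)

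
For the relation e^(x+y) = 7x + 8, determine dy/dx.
Apply d/dx to both sides, remembering that y depends on x. Each occurrence of y therefore brings in a y' = dy/dx via the chain rule.

With F(x, y) equal to the left-hand side minus the right, differentiate F term by term:
  d/dx[-7x] = -7
  d/dx[e^(x + y)] = (y' + 1)·e^(x + y)
  d/dx[-8] = 0
Adding these up, d/dx[F] = 0 becomes
  (e^(x + y) - 7) + (e^(x + y))·y' = 0,
so isolating y',
  dy/dx = -(e^(x + y) - 7)/(e^(x + y)) = 7e^(-x - y) - 1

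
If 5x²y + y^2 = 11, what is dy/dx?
Take d/dx of both sides. Since y is implicitly a function of x, the chain rule attaches a y' = dy/dx factor whenever we differentiate through y.

Set F(x, y) = (left side) − (right side), so the curve is F = 0. Differentiating each term of F:
  d/dx[5x^2y] = 5x^2·y' + 10xy
  d/dx[y^2] = 2y·y'
  d/dx[-11] = 0

Collecting, the y'-free part is the partial derivative in x and the y' coefficient is the partial derivative in y:
  ∂F/∂x = 10xy
  ∂F/∂y = 5x^2 + 2y

so d/dx[F(x, y(x))] = ∂F/∂x + (∂F/∂y)·y' = 0. Rearranging,
  dy/dx = -(∂F/∂x)/(∂F/∂y) = -(10xy)/(5x^2 + 2y) = -10xy/(5x^2 + 2y)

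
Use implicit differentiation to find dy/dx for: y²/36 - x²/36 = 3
Differentiate the relation implicitly: treat y = y(x) and apply the chain rule, so every y-derivative picks up a y' = dy/dx factor.

With everything moved to the left-hand side, differentiate term by term:
  d/dx[-x^2/36] = -x/18
  d/dx[y^2/36] = y·y'/18
  d/dx[-3] = 0

Separating the contributions that come from x directly and those that come through y:
  without y':      -x/18
  multiplying y':  y/18

so (-x/18) + (y/18)·y' = 0, and therefore
  dy/dx = -(-x/18)/(y/18) = x/y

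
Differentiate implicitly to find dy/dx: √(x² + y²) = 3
Differentiate both sides with respect to x, treating y as y(x). By the chain rule, any term containing y contributes a factor of y' = dy/dx when we differentiate it.

Move every term to one side and write the relation as F(x, y) = 0. Term by term,
  d/dx[√(x^2 + y^2)] = (x + y·y')/√(x^2 + y^2)
  d/dx[-3] = 0

The pieces without y' make up ∂F/∂x and the coefficient of y' is ∂F/∂y:
  ∂F/∂x = x/√(x^2 + y^2),
  ∂F/∂y = y/√(x^2 + y^2).

Since d/dx[F] = ∂F/∂x + (∂F/∂y)·y' = 0, solve for y':
  (∂F/∂y)·y' = -∂F/∂x
  dy/dx = -(∂F/∂x)/(∂F/∂y) = -(x/√(x^2 + y^2))/(y/√(x^2 + y^2)) = -x/y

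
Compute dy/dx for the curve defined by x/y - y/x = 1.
Differentiate both sides with respect to x, treating y as y(x). By the chain rule, any term containing y contributes a factor of y' = dy/dx when we differentiate it.

Move every term to one side and write the relation as F(x, y) = 0. Term by term,
  d/dx[x/y] = -x·y'/y^2 + 1/y
  d/dx[-y/x] = -y'/x + y/x^2
  d/dx[-1] = 0

The pieces without y' make up ∂F/∂x and the coefficient of y' is ∂F/∂y:
  ∂F/∂x = 1/y + y/x^2,
  ∂F/∂y = -x/y^2 - 1/x.

Since d/dx[F] = ∂F/∂x + (∂F/∂y)·y' = 0, solve for y':
  (∂F/∂y)·y' = -∂F/∂x
  dy/dx = -(∂F/∂x)/(∂F/∂y) = -(1/y + y/x^2)/(-x/y^2 - 1/x)
        = -((x^2 + y^2)/(x^2y))/(-(x^2 + y^2)/(xy^2)) = y/x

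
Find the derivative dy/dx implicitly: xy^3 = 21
Apply d/dx to both sides, remembering that y depends on x. Each occurrence of y therefore brings in a y' = dy/dx via the chain rule.

With F(x, y) equal to the left-hand side minus the right, differentiate F term by term:
  d/dx[xy^3] = 3xy^2·y' + y^3
  d/dx[-21] = 0
Adding these up, d/dx[F] = 0 becomes
  (y^3) + (3xy^2)·y' = 0,
so isolating y',
  dy/dx = -(y^3)/(3xy^2) = -y/(3x)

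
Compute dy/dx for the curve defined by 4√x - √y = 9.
Apply d/dx to both sides, remembering that y depends on x. Each occurrence of y therefore brings in a y' = dy/dx via the chain rule.

With F(x, y) equal to the left-hand side minus the right, differentiate F term by term:
  d/dx[4√(x)] = 2/√(x)
  d/dx[-√(y)] = -y'/(2√(y))
  d/dx[-9] = 0
Adding these up, d/dx[F] = 0 becomes
  (2/√(x)) + (-1/(2√(y)))·y' = 0,
so isolating y',
  dy/dx = -(2/√(x))/(-1/(2√(y))) = 4√(y)/√(x)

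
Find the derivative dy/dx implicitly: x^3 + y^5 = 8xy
Differentiate the relation implicitly: treat y = y(x) and apply the chain rule, so every y-derivative picks up a y' = dy/dx factor.

With everything moved to the left-hand side, differentiate term by term:
  d/dx[x^3] = 3x^2
  d/dx[-8xy] = -8x·y' - 8y
  d/dx[y^5] = 5y^4·y'

Separating the contributions that come from x directly and those that come through y:
  without y':      3x^2 - 8y
  multiplying y':  -8x + 5y^4

so (3x^2 - 8y) + (-8x + 5y^4)·y' = 0, and therefore
  dy/dx = -(3x^2 - 8y)/(-8x + 5y^4) = (3x^2 - 8y)/(8x - 5y^4)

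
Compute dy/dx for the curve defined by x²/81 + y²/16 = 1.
Differentiate the relation implicitly: treat y = y(x) and apply the chain rule, so every y-derivative picks up a y' = dy/dx factor.

With everything moved to the left-hand side, differentiate term by term:
  d/dx[x^2/81] = 2x/81
  d/dx[y^2/16] = y·y'/8
  d/dx[-1] = 0

Separating the contributions that come from x directly and those that come through y:
  without y':      2x/81
  multiplying y':  y/8

so (2x/81) + (y/8)·y' = 0, and therefore
  dy/dx = -(2x/81)/(y/8) = -16x/(81y)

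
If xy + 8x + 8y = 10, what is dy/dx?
Differentiate the relation implicitly: treat y = y(x) and apply the chain rule, so every y-derivative picks up a y' = dy/dx factor.

With everything moved to the left-hand side, differentiate term by term:
  d/dx[xy] = x·y' + y
  d/dx[8x] = 8
  d/dx[8y] = 8·y'
  d/dx[-10] = 0

Separating the contributions that come from x directly and those that come through y:
  without y':      y + 8
  multiplying y':  x + 8

so (y + 8) + (x + 8)·y' = 0, and therefore
  dy/dx = -(y + 8)/(x + 8) = (-y - 8)/(x + 8)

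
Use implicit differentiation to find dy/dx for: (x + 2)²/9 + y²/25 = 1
Differentiate both sides with respect to x, treating y as y(x). By the chain rule, any term containing y contributes a factor of y' = dy/dx when we differentiate it.

Move every term to one side and write the relation as F(x, y) = 0. Term by term,
  d/dx[y^2/25] = 2y·y'/25
  d/dx[(x + 2)^2/9] = 2x/9 + 4/9
  d/dx[-1] = 0

The pieces without y' make up ∂F/∂x and the coefficient of y' is ∂F/∂y:
  ∂F/∂x = 2x/9 + 4/9,
  ∂F/∂y = 2y/25.

Since d/dx[F] = ∂F/∂x + (∂F/∂y)·y' = 0, solve for y':
  (∂F/∂y)·y' = -∂F/∂x
  dy/dx = -(∂F/∂x)/(∂F/∂y) = -(2x/9 + 4/9)/(2y/25)
        = -(2(x + 2)/9)/(2y/25) = 25(-x - 2)/(9y)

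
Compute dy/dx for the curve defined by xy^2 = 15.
Apply d/dx to both sides, remembering that y depends on x. Each occurrence of y therefore brings in a y' = dy/dx via the chain rule.

With F(x, y) equal to the left-hand side minus the right, differentiate F term by term:
  d/dx[xy^2] = 2xy·y' + y^2
  d/dx[-15] = 0
Adding these up, d/dx[F] = 0 becomes
  (y^2) + (2xy)·y' = 0,
so isolating y',
  dy/dx = -(y^2)/(2xy) = -y/(2x)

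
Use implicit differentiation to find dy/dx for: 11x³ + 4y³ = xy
Differentiate both sides with respect to x, treating y as y(x). By the chain rule, any term containing y contributes a factor of y' = dy/dx when we differentiate it.

Move every term to one side and write the relation as F(x, y) = 0. Term by term,
  d/dx[11x^3] = 33x^2
  d/dx[-xy] = -x·y' - y
  d/dx[4y^3] = 12y^2·y'

The pieces without y' make up ∂F/∂x and the coefficient of y' is ∂F/∂y:
  ∂F/∂x = 33x^2 - y,
  ∂F/∂y = -x + 12y^2.

Since d/dx[F] = ∂F/∂x + (∂F/∂y)·y' = 0, solve for y':
  (∂F/∂y)·y' = -∂F/∂x
  dy/dx = -(∂F/∂x)/(∂F/∂y) = -(33x^2 - y)/(-x + 12y^2) = (33x^2 - y)/(x - 12y^2)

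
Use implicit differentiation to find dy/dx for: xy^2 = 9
Differentiate both sides with respect to x, treating y as y(x). By the chain rule, any term containing y contributes a factor of y' = dy/dx when we differentiate it.

Move every term to one side and write the relation as F(x, y) = 0. Term by term,
  d/dx[xy^2] = 2xy·y' + y^2
  d/dx[-9] = 0

The pieces without y' make up ∂F/∂x and the coefficient of y' is ∂F/∂y:
  ∂F/∂x = y^2,
  ∂F/∂y = 2xy.

Since d/dx[F] = ∂F/∂x + (∂F/∂y)·y' = 0, solve for y':
  (∂F/∂y)·y' = -∂F/∂x
  dy/dx = -(∂F/∂x)/(∂F/∂y) = -(y^2)/(2xy) = -y/(2x)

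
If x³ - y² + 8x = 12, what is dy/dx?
Differentiate both sides with respect to x, treating y as y(x). By the chain rule, any term containing y contributes a factor of y' = dy/dx when we differentiate it.

Move every term to one side and write the relation as F(x, y) = 0. Term by term,
  d/dx[x^3] = 3x^2
  d/dx[8x] = 8
  d/dx[-y^2] = -2y·y'
  d/dx[-12] = 0

The pieces without y' make up ∂F/∂x and the coefficient of y' is ∂F/∂y:
  ∂F/∂x = 3x^2 + 8,
  ∂F/∂y = -2y.

Since d/dx[F] = ∂F/∂x + (∂F/∂y)·y' = 0, solve for y':
  (∂F/∂y)·y' = -∂F/∂x
  dy/dx = -(∂F/∂x)/(∂F/∂y) = -(3x^2 + 8)/(-2y) = (3x^2 + 8)/(2y)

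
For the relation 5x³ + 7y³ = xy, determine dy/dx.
Differentiate the relation implicitly: treat y = y(x) and apply the chain rule, so every y-derivative picks up a y' = dy/dx factor.

With everything moved to the left-hand side, differentiate term by term:
  d/dx[5x^3] = 15x^2
  d/dx[-xy] = -x·y' - y
  d/dx[7y^3] = 21y^2·y'

Separating the contributions that come from x directly and those that come through y:
  without y':      15x^2 - y
  multiplying y':  -x + 21y^2

so (15x^2 - y) + (-x + 21y^2)·y' = 0, and therefore
  dy/dx = -(15x^2 - y)/(-x + 21y^2) = (15x^2 - y)/(x - 21y^2)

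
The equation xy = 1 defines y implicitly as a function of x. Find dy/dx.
Differentiate the relation implicitly: treat y = y(x) and apply the chain rule, so every y-derivative picks up a y' = dy/dx factor.

With everything moved to the left-hand side, differentiate term by term:
  d/dx[xy] = x·y' + y
  d/dx[-1] = 0

Separating the contributions that come from x directly and those that come through y:
  without y':      y
  multiplying y':  x

so (y) + (x)·y' = 0, and therefore
  dy/dx = -(y)/(x) = -y/x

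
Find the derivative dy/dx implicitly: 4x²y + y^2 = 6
Differentiate both sides with respect to x, treating y as y(x). By the chain rule, any term containing y contributes a factor of y' = dy/dx when we differentiate it.

Move every term to one side and write the relation as F(x, y) = 0. Term by term,
  d/dx[4x^2y] = 4x^2·y' + 8xy
  d/dx[y^2] = 2y·y'
  d/dx[-6] = 0

The pieces without y' make up ∂F/∂x and the coefficient of y' is ∂F/∂y:
  ∂F/∂x = 8xy,
  ∂F/∂y = 4x^2 + 2y.

Since d/dx[F] = ∂F/∂x + (∂F/∂y)·y' = 0, solve for y':
  (∂F/∂y)·y' = -∂F/∂x
  dy/dx = -(∂F/∂x)/(∂F/∂y) = -(8xy)/(4x^2 + 2y) = -4xy/(2x^2 + y)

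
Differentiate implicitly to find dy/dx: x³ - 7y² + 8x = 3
Apply d/dx to both sides, remembering that y depends on x. Each occurrence of y therefore brings in a y' = dy/dx via the chain rule.

With F(x, y) equal to the left-hand side minus the right, differentiate F term by term:
  d/dx[x^3] = 3x^2
  d/dx[8x] = 8
  d/dx[-7y^2] = -14y·y'
  d/dx[-3] = 0
Adding these up, d/dx[F] = 0 becomes
  (3x^2 + 8) + (-14y)·y' = 0,
so isolating y',
  dy/dx = -(3x^2 + 8)/(-14y) = (3x^2 + 8)/(14y)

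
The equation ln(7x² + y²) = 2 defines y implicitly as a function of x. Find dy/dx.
Differentiate the relation implicitly: treat y = y(x) and apply the chain rule, so every y-derivative picks up a y' = dy/dx factor.

With everything moved to the left-hand side, differentiate term by term:
  d/dx[ln(7x^2 + y^2)] = (14x + 2y·y')/(7x^2 + y^2)
  d/dx[-2] = 0

Separating the contributions that come from x directly and those that come through y:
  without y':      14x/(7x^2 + y^2)
  multiplying y':  2y/(7x^2 + y^2)

so (14x/(7x^2 + y^2)) + (2y/(7x^2 + y^2))·y' = 0, and therefore
  dy/dx = -(14x/(7x^2 + y^2))/(2y/(7x^2 + y^2)) = -7x/y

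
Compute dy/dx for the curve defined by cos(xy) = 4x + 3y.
Apply d/dx to both sides, remembering that y depends on x. Each occurrence of y therefore brings in a y' = dy/dx via the chain rule.

With F(x, y) equal to the left-hand side minus the right, differentiate F term by term:
  d/dx[-4x] = -4
  d/dx[-3y] = -3·y'
  d/dx[cos(xy)] = -(x·y' + y)·sin(xy)
Adding these up, d/dx[F] = 0 becomes
  (-y·sin(xy) - 4) + (-x·sin(xy) - 3)·y' = 0,
so isolating y',
  dy/dx = -(-y·sin(xy) - 4)/(-x·sin(xy) - 3) = -(y·sin(xy) + 4)/(x·sin(xy) + 3)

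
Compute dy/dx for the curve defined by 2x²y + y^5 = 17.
Differentiate the relation implicitly: treat y = y(x) and apply the chain rule, so every y-derivative picks up a y' = dy/dx factor.

With everything moved to the left-hand side, differentiate term by term:
  d/dx[2x^2y] = 2x^2·y' + 4xy
  d/dx[y^5] = 5y^4·y'
  d/dx[-17] = 0

Separating the contributions that come from x directly and those that come through y:
  without y':      4xy
  multiplying y':  2x^2 + 5y^4

so (4xy) + (2x^2 + 5y^4)·y' = 0, and therefore
  dy/dx = -(4xy)/(2x^2 + 5y^4) = -4xy/(2x^2 + 5y^4)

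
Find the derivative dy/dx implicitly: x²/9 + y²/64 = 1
Differentiate both sides with respect to x, treating y as y(x). By the chain rule, any term containing y contributes a factor of y' = dy/dx when we differentiate it.

Move every term to one side and write the relation as F(x, y) = 0. Term by term,
  d/dx[x^2/9] = 2x/9
  d/dx[y^2/64] = y·y'/32
  d/dx[-1] = 0

The pieces without y' make up ∂F/∂x and the coefficient of y' is ∂F/∂y:
  ∂F/∂x = 2x/9,
  ∂F/∂y = y/32.

Since d/dx[F] = ∂F/∂x + (∂F/∂y)·y' = 0, solve for y':
  (∂F/∂y)·y' = -∂F/∂x
  dy/dx = -(∂F/∂x)/(∂F/∂y) = -(2x/9)/(y/32) = -64x/(9y)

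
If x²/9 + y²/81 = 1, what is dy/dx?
Differentiate both sides with respect to x, treating y as y(x). By the chain rule, any term containing y contributes a factor of y' = dy/dx when we differentiate it.

Move every term to one side and write the relation as F(x, y) = 0. Term by term,
  d/dx[x^2/9] = 2x/9
  d/dx[y^2/81] = 2y·y'/81
  d/dx[-1] = 0

The pieces without y' make up ∂F/∂x and the coefficient of y' is ∂F/∂y:
  ∂F/∂x = 2x/9,
  ∂F/∂y = 2y/81.

Since d/dx[F] = ∂F/∂x + (∂F/∂y)·y' = 0, solve for y':
  (∂F/∂y)·y' = -∂F/∂x
  dy/dx = -(∂F/∂x)/(∂F/∂y) = -(2x/9)/(2y/81) = -9x/y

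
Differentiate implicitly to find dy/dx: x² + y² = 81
Differentiate both sides with respect to x, treating y as y(x). By the chain rule, any term containing y contributes a factor of y' = dy/dx when we differentiate it.

Move every term to one side and write the relation as F(x, y) = 0. Term by term,
  d/dx[x^2] = 2x
  d/dx[y^2] = 2y·y'
  d/dx[-81] = 0

The pieces without y' make up ∂F/∂x and the coefficient of y' is ∂F/∂y:
  ∂F/∂x = 2x,
  ∂F/∂y = 2y.

Since d/dx[F] = ∂F/∂x + (∂F/∂y)·y' = 0, solve for y':
  (∂F/∂y)·y' = -∂F/∂x
  dy/dx = -(∂F/∂x)/(∂F/∂y) = -(2x)/(2y) = -x/y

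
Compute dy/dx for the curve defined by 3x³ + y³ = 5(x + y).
Take d/dx of both sides. Since y is implicitly a function of x, the chain rule attaches a y' = dy/dx factor whenever we differentiate through y.

Set F(x, y) = (left side) − (right side), so the curve is F = 0. Differentiating each term of F:
  d/dx[3x^3] = 9x^2
  d/dx[-5x] = -5
  d/dx[y^3] = 3y^2·y'
  d/dx[-5y] = -5·y'

Collecting, the y'-free part is the partial derivative in x and the y' coefficient is the partial derivative in y:
  ∂F/∂x = 9x^2 - 5
  ∂F/∂y = 3y^2 - 5

so d/dx[F(x, y(x))] = ∂F/∂x + (∂F/∂y)·y' = 0. Rearranging,
  dy/dx = -(∂F/∂x)/(∂F/∂y) = -(9x^2 - 5)/(3y^2 - 5) = (5 - 9x^2)/(3y^2 - 5)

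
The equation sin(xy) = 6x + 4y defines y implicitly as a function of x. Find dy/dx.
Take d/dx of both sides. Since y is implicitly a function of x, the chain rule attaches a y' = dy/dx factor whenever we differentiate through y.

Set F(x, y) = (left side) − (right side), so the curve is F = 0. Differentiating each term of F:
  d/dx[-6x] = -6
  d/dx[-4y] = -4·y'
  d/dx[sin(xy)] = (x·y' + y)·cos(xy)

Collecting, the y'-free part is the partial derivative in x and the y' coefficient is the partial derivative in y:
  ∂F/∂x = y·cos(xy) - 6
  ∂F/∂y = x·cos(xy) - 4

so d/dx[F(x, y(x))] = ∂F/∂x + (∂F/∂y)·y' = 0. Rearranging,
  dy/dx = -(∂F/∂x)/(∂F/∂y) = -(y·cos(xy) - 6)/(x·cos(xy) - 4) = (-y·cos(xy) + 6)/(x·cos(xy) - 4)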